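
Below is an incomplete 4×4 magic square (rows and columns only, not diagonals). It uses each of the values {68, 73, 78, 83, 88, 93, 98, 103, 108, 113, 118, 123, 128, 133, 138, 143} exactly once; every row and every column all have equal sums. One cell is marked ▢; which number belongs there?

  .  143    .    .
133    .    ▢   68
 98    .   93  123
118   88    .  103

The 16 entries sum to 1688, so each line sums to 1688/4 = 422.
Row 3: 98 + 93 + 123 + ? = 422, so (3,2) = 108.
The remaining cell in row 4 is (4,3) = 422 − 309 = 113.
Using column 1: 133 + 98 + 118 + ? → (1,1) = 422 − 349 = 73.
Column 2: 143 + 108 + 88 + ? = 422, so (2,2) = 83.
Column 4 needs 422; the known cells sum to 294, so (1,4) = 128.
The remaining cell in row 1 is (1,3) = 422 − 344 = 78.
The remaining cell in row 2 is (2,3) = 422 − 284 = 138.

138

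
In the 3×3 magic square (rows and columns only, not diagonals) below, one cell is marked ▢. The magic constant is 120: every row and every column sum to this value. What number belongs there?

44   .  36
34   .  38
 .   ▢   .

32

The remaining cell in row 1 is (1,2) = 120 − 80 = 40.
From row 2, 120 − (34 + 38) gives (2,2) = 48.
Column 1 needs 120; the known cells sum to 78, so (3,1) = 42.
Using column 2: 40 + 48 + ? → (3,2) = 120 − 88 = 32.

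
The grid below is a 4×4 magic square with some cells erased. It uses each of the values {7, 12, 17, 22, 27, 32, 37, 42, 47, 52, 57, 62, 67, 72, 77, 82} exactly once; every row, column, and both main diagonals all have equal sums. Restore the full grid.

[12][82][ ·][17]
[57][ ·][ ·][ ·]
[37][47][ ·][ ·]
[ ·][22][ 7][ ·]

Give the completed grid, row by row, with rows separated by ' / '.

The 16 entries sum to 712, so each line sums to 712/4 = 178.
Using row 1: 12 + 82 + 17 + ? → (1,3) = 178 − 111 = 67.
Column 1 needs 178; the known cells sum to 106, so (4,1) = 72.
Column 2 must total 178; the given cells sum to 151, so (2,2) = 27.
The remaining cell in anti-diagonal is (2,3) = 178 − 136 = 42.
Using row 2: 57 + 27 + 42 + ? → (2,4) = 178 − 126 = 52.
Row 4 must total 178; the given cells sum to 101, so (4,4) = 77.
The remaining cell in column 3 is (3,3) = 178 − 116 = 62.
Column 4 must total 178; the given cells sum to 146, so (3,4) = 32.

12 82 67 17 / 57 27 42 52 / 37 47 62 32 / 72 22 7 77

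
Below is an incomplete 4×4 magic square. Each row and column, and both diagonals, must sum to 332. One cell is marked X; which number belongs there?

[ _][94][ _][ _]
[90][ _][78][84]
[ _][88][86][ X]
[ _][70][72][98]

76

Row 2: 90 + 78 + 84 + ? = 332, so (2,2) = 80.
Row 4 must total 332; the given cells sum to 240, so (4,1) = 92.
Column 3 needs 332; the known cells sum to 236, so (1,3) = 96.
The remaining cell in main diagonal is (1,1) = 332 − 264 = 68.
Using anti-diagonal: 78 + 88 + 92 + ? → (1,4) = 332 − 258 = 74.
Column 1: 68 + 90 + 92 + ? = 332, so (3,1) = 82.
From column 4, 332 − (74 + 84 + 98) gives (3,4) = 76.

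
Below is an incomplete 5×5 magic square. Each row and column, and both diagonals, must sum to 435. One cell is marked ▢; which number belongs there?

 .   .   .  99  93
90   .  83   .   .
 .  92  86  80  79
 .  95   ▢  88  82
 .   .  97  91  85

94

Row 3: 92 + 86 + 80 + 79 + ? = 435, so (3,1) = 98.
Column 4: 99 + 80 + 88 + 91 + ? = 435, so (2,4) = 77.
From column 5, 435 − (93 + 79 + 82 + 85) gives (2,5) = 96.
The remaining cell in anti-diagonal is (5,1) = 435 − 351 = 84.
Using row 2: 90 + 83 + 77 + 96 + ? → (2,2) = 435 − 346 = 89.
From row 5, 435 − (84 + 97 + 91 + 85) gives (5,2) = 78.
The remaining cell in column 2 is (1,2) = 435 − 354 = 81.
Main diagonal needs 435; the known cells sum to 348, so (1,1) = 87.
Row 1 must total 435; the given cells sum to 360, so (1,3) = 75.
From column 1, 435 − (87 + 90 + 98 + 84) gives (4,1) = 76.
Using column 3: 75 + 83 + 86 + 97 + ? → (4,3) = 435 − 341 = 94.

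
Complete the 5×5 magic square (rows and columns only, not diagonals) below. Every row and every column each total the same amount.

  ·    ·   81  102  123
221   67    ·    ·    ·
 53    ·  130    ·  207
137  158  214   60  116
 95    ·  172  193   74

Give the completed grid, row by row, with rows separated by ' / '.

Row 4 is already complete: 137 + 158 + 214 + 60 + 116 = 685, so that is the magic constant.
Row 5: 95 + 172 + 193 + 74 + ? = 685, so (5,2) = 151.
The remaining cell in column 1 is (1,1) = 685 − 506 = 179.
Column 3 needs 685; the known cells sum to 597, so (2,3) = 88.
From column 5, 685 − (123 + 207 + 116 + 74) gives (2,5) = 165.
Row 1 must total 685; the given cells sum to 485, so (1,2) = 200.
Row 2 must total 685; the given cells sum to 541, so (2,4) = 144.
The remaining cell in column 2 is (3,2) = 685 − 576 = 109.
Column 4 must total 685; the given cells sum to 499, so (3,4) = 186.

179 200 81 102 123 / 221 67 88 144 165 / 53 109 130 186 207 / 137 158 214 60 116 / 95 151 172 193 74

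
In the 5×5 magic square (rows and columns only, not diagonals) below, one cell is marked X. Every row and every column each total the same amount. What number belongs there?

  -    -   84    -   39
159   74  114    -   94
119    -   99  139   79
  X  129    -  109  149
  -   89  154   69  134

Column 5 is complete and sums to 495; that is the magic constant.
From row 2, 495 − (159 + 74 + 114 + 94) gives (2,4) = 54.
Using row 3: 119 + 99 + 139 + 79 + ? → (3,2) = 495 − 436 = 59.
Row 5 needs 495; the known cells sum to 446, so (5,1) = 49.
The remaining cell in column 2 is (1,2) = 495 − 351 = 144.
Using column 3: 84 + 114 + 99 + 154 + ? → (4,3) = 495 − 451 = 44.
Using column 4: 54 + 139 + 109 + 69 + ? → (1,4) = 495 − 371 = 124.
Row 1: 144 + 84 + 124 + 39 + ? = 495, so (1,1) = 104.
Using row 4: 129 + 44 + 109 + 149 + ? → (4,1) = 495 − 431 = 64.

64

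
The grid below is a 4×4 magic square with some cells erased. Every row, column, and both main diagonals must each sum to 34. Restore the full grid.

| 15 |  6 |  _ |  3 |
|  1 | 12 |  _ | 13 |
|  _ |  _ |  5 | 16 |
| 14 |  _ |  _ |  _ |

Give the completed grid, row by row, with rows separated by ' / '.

Using row 1: 15 + 6 + 3 + ? → (1,3) = 34 − 24 = 10.
The remaining cell in row 2 is (2,3) = 34 − 26 = 8.
Column 1 must total 34; the given cells sum to 30, so (3,1) = 4.
From column 3, 34 − (10 + 8 + 5) gives (4,3) = 11.
From column 4, 34 − (3 + 13 + 16) gives (4,4) = 2.
Anti-diagonal needs 34; the known cells sum to 25, so (3,2) = 9.
Row 4 needs 34; the known cells sum to 27, so (4,2) = 7.

15 6 10 3 / 1 12 8 13 / 4 9 5 16 / 14 7 11 2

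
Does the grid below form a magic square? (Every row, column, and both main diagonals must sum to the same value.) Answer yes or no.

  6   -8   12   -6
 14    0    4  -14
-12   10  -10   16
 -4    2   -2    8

Row 1: 6 + (-8) + 12 + (-6) = 4.
Row 2: 14 + 0 + 4 + (-14) = 4.
Row 3: -12 + 10 + (-10) + 16 = 4.
Row 4: -4 + 2 + (-2) + 8 = 4.
Column 1: 6 + 14 + (-12) + (-4) = 4.
Column 2: -8 + 0 + 10 + 2 = 4.
Column 3: 12 + 4 + (-10) + (-2) = 4.
Column 4: -6 + (-14) + 16 + 8 = 4.
Main diagonal: 6 + 0 + (-10) + 8 = 4.
Anti-diagonal: -6 + 4 + 10 + (-4) = 4.
All lines sum to 4.

Yes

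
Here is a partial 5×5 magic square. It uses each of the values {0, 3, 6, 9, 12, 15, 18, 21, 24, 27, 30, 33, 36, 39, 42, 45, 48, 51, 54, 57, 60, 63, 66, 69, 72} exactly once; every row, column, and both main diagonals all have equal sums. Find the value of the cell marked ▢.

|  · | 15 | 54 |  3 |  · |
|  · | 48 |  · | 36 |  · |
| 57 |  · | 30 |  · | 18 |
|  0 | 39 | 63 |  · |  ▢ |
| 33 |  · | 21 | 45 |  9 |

The 25 entries sum to 900, so each line sums to 900/5 = 180.
Row 5 needs 180; the known cells sum to 108, so (5,2) = 72.
Column 2: 15 + 48 + 39 + 72 + ? = 180, so (3,2) = 6.
The remaining cell in column 3 is (2,3) = 180 − 168 = 12.
From anti-diagonal, 180 − (36 + 30 + 39 + 33) gives (1,5) = 42.
The remaining cell in row 1 is (1,1) = 180 − 114 = 66.
Row 3: 57 + 6 + 30 + 18 + ? = 180, so (3,4) = 69.
Column 1 needs 180; the known cells sum to 156, so (2,1) = 24.
The remaining cell in column 4 is (4,4) = 180 − 153 = 27.
Using row 2: 24 + 48 + 12 + 36 + ? → (2,5) = 180 − 120 = 60.
Row 4 needs 180; the known cells sum to 129, so (4,5) = 51.

51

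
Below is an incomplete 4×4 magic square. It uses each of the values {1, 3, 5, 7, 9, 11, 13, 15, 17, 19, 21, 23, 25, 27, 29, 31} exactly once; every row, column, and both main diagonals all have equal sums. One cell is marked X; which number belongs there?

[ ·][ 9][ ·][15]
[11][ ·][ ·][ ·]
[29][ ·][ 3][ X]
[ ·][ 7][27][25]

The 16 entries sum to 256, so each line sums to 256/4 = 64.
From row 4, 64 − (7 + 27 + 25) gives (4,1) = 5.
The remaining cell in column 1 is (1,1) = 64 − 45 = 19.
Main diagonal needs 64; the known cells sum to 47, so (2,2) = 17.
Row 1 needs 64; the known cells sum to 43, so (1,3) = 21.
The remaining cell in column 2 is (3,2) = 64 − 33 = 31.
From column 3, 64 − (21 + 3 + 27) gives (2,3) = 13.
Row 2 needs 64; the known cells sum to 41, so (2,4) = 23.
Row 3: 29 + 31 + 3 + ? = 64, so (3,4) = 1.

1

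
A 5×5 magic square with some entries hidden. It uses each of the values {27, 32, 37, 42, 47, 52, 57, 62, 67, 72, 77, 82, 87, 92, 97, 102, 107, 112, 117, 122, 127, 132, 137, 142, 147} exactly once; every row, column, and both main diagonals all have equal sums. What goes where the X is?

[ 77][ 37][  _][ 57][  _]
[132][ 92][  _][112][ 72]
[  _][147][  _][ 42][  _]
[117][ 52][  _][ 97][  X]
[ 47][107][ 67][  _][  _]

The 25 entries sum to 2175, so each line sums to 2175/5 = 435.
Row 2: 132 + 92 + 112 + 72 + ? = 435, so (2,3) = 27.
Column 1 needs 435; the known cells sum to 373, so (3,1) = 62.
Column 4 needs 435; the known cells sum to 308, so (5,4) = 127.
The remaining cell in row 5 is (5,5) = 435 − 348 = 87.
Main diagonal needs 435; the known cells sum to 353, so (3,3) = 82.
Anti-diagonal must total 435; the given cells sum to 293, so (1,5) = 142.
Row 1: 77 + 37 + 57 + 142 + ? = 435, so (1,3) = 122.
The remaining cell in row 3 is (3,5) = 435 − 333 = 102.
Column 3: 122 + 27 + 82 + 67 + ? = 435, so (4,3) = 137.
From column 5, 435 − (142 + 72 + 102 + 87) gives (4,5) = 32.

32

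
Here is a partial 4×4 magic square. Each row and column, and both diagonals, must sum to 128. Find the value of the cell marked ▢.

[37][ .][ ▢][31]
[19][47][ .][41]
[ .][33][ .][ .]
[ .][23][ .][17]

35

Row 2 must total 128; the given cells sum to 107, so (2,3) = 21.
Column 2: 47 + 33 + 23 + ? = 128, so (1,2) = 25.
From column 4, 128 − (31 + 41 + 17) gives (3,4) = 39.
From main diagonal, 128 − (37 + 47 + 17) gives (3,3) = 27.
Anti-diagonal: 31 + 21 + 33 + ? = 128, so (4,1) = 43.
Row 1 needs 128; the known cells sum to 93, so (1,3) = 35.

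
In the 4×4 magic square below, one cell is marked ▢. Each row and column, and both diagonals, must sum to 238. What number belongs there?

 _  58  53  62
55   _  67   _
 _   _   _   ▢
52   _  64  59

Row 1 must total 238; the given cells sum to 173, so (1,1) = 65.
Row 4: 52 + 64 + 59 + ? = 238, so (4,2) = 63.
From column 1, 238 − (65 + 55 + 52) gives (3,1) = 66.
From column 3, 238 − (53 + 67 + 64) gives (3,3) = 54.
Main diagonal: 65 + 54 + 59 + ? = 238, so (2,2) = 60.
Using anti-diagonal: 62 + 67 + 52 + ? → (3,2) = 238 − 181 = 57.
Row 2 needs 238; the known cells sum to 182, so (2,4) = 56.
Row 3: 66 + 57 + 54 + ? = 238, so (3,4) = 61.

61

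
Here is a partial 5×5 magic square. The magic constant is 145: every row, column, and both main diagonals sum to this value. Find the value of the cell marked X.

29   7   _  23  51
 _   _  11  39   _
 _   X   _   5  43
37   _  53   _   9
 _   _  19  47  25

From row 1, 145 − (29 + 7 + 23 + 51) gives (1,3) = 35.
Column 3: 35 + 11 + 53 + 19 + ? = 145, so (3,3) = 27.
The remaining cell in column 4 is (4,4) = 145 − 114 = 31.
The remaining cell in column 5 is (2,5) = 145 − 128 = 17.
Main diagonal needs 145; the known cells sum to 112, so (2,2) = 33.
Row 2: 33 + 11 + 39 + 17 + ? = 145, so (2,1) = 45.
Using row 4: 37 + 53 + 31 + 9 + ? → (4,2) = 145 − 130 = 15.
Anti-diagonal must total 145; the given cells sum to 132, so (5,1) = 13.
Row 5 must total 145; the given cells sum to 104, so (5,2) = 41.
The remaining cell in column 1 is (3,1) = 145 − 124 = 21.
From column 2, 145 − (7 + 33 + 15 + 41) gives (3,2) = 49.

49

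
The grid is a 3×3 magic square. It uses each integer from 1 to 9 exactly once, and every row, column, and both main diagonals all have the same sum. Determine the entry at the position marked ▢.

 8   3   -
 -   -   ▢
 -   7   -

The entries are 1 through 9, which sum to 45, so each line sums to 45/3 = 15.
Using row 1: 8 + 3 + ? → (1,3) = 15 − 11 = 4.
Column 2: 3 + 7 + ? = 15, so (2,2) = 5.
The remaining cell in main diagonal is (3,3) = 15 − 13 = 2.
From anti-diagonal, 15 − (4 + 5) gives (3,1) = 6.
Using column 1: 8 + 6 + ? → (2,1) = 15 − 14 = 1.
The remaining cell in column 3 is (2,3) = 15 − 6 = 9.

9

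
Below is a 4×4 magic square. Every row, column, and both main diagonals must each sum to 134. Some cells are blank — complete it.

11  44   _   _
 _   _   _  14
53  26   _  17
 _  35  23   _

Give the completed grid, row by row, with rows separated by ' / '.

The remaining cell in row 3 is (3,3) = 134 − 96 = 38.
Column 2 must total 134; the given cells sum to 105, so (2,2) = 29.
Main diagonal must total 134; the given cells sum to 78, so (4,4) = 56.
From row 4, 134 − (35 + 23 + 56) gives (4,1) = 20.
Using column 1: 11 + 53 + 20 + ? → (2,1) = 134 − 84 = 50.
Column 4 needs 134; the known cells sum to 87, so (1,4) = 47.
From anti-diagonal, 134 − (47 + 26 + 20) gives (2,3) = 41.
The remaining cell in row 1 is (1,3) = 134 − 102 = 32.

11 44 32 47 / 50 29 41 14 / 53 26 38 17 / 20 35 23 56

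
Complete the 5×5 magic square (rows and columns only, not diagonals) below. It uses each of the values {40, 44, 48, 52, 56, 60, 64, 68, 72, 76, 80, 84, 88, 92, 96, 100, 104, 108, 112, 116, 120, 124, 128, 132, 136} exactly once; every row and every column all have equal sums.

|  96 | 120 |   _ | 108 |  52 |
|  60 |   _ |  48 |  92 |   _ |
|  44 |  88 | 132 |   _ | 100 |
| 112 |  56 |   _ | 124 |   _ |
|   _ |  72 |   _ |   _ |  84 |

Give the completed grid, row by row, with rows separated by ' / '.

96 120 64 108 52 / 60 104 48 92 136 / 44 88 132 76 100 / 112 56 80 124 68 / 128 72 116 40 84

The 25 entries sum to 2200, so each line sums to 2200/5 = 440.
Row 1 needs 440; the known cells sum to 376, so (1,3) = 64.
From row 3, 440 − (44 + 88 + 132 + 100) gives (3,4) = 76.
Column 1 needs 440; the known cells sum to 312, so (5,1) = 128.
Column 2 must total 440; the given cells sum to 336, so (2,2) = 104.
Column 4 needs 440; the known cells sum to 400, so (5,4) = 40.
From row 2, 440 − (60 + 104 + 48 + 92) gives (2,5) = 136.
Row 5 needs 440; the known cells sum to 324, so (5,3) = 116.
The remaining cell in column 3 is (4,3) = 440 − 360 = 80.
The remaining cell in column 5 is (4,5) = 440 − 372 = 68.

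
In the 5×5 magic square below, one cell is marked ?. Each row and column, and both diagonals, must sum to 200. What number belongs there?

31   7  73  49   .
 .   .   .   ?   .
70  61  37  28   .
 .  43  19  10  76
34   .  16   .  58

Row 1 needs 200; the known cells sum to 160, so (1,5) = 40.
Row 3: 70 + 61 + 37 + 28 + ? = 200, so (3,5) = 4.
Row 4 needs 200; the known cells sum to 148, so (4,1) = 52.
Column 1: 31 + 70 + 52 + 34 + ? = 200, so (2,1) = 13.
Column 3 must total 200; the given cells sum to 145, so (2,3) = 55.
Column 5: 40 + 4 + 76 + 58 + ? = 200, so (2,5) = 22.
Main diagonal must total 200; the given cells sum to 136, so (2,2) = 64.
Anti-diagonal: 40 + 37 + 43 + 34 + ? = 200, so (2,4) = 46.

46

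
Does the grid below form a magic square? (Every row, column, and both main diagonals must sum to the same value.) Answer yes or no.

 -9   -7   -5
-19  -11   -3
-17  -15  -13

No — row 3 sums to -45 but row 2 sums to -33.

Row 1: -9 + (-7) + (-5) = -21.
Row 2: -19 + (-11) + (-3) = -33.
Row 3: -17 + (-15) + (-13) = -45.
Column 1: -9 + (-19) + (-17) = -45.
Column 2: -7 + (-11) + (-15) = -33.
Column 3: -5 + (-3) + (-13) = -21.
Main diagonal: -9 + (-11) + (-13) = -33.
Anti-diagonal: -5 + (-11) + (-17) = -33.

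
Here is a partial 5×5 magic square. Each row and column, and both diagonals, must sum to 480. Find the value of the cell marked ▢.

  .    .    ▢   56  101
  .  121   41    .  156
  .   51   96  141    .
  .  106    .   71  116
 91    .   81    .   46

111

The remaining cell in column 5 is (3,5) = 480 − 419 = 61.
From main diagonal, 480 − (121 + 96 + 71 + 46) gives (1,1) = 146.
Anti-diagonal must total 480; the given cells sum to 394, so (2,4) = 86.
Using row 2: 121 + 41 + 86 + 156 + ? → (2,1) = 480 − 404 = 76.
Row 3 needs 480; the known cells sum to 349, so (3,1) = 131.
Column 1 needs 480; the known cells sum to 444, so (4,1) = 36.
Column 4 needs 480; the known cells sum to 354, so (5,4) = 126.
From row 4, 480 − (36 + 106 + 71 + 116) gives (4,3) = 151.
Row 5 needs 480; the known cells sum to 344, so (5,2) = 136.
The remaining cell in column 2 is (1,2) = 480 − 414 = 66.
From column 3, 480 − (41 + 96 + 151 + 81) gives (1,3) = 111.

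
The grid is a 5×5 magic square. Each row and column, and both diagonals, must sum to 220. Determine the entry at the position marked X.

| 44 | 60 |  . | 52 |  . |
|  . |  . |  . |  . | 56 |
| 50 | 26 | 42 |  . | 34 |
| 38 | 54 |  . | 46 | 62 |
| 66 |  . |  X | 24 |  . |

58

Using row 3: 50 + 26 + 42 + 34 + ? → (3,4) = 220 − 152 = 68.
From row 4, 220 − (38 + 54 + 46 + 62) gives (4,3) = 20.
Column 1: 44 + 50 + 38 + 66 + ? = 220, so (2,1) = 22.
Column 4 needs 220; the known cells sum to 190, so (2,4) = 30.
Anti-diagonal needs 220; the known cells sum to 192, so (1,5) = 28.
Row 1: 44 + 60 + 52 + 28 + ? = 220, so (1,3) = 36.
The remaining cell in column 5 is (5,5) = 220 − 180 = 40.
Main diagonal needs 220; the known cells sum to 172, so (2,2) = 48.
Using row 2: 22 + 48 + 30 + 56 + ? → (2,3) = 220 − 156 = 64.
Column 2: 60 + 48 + 26 + 54 + ? = 220, so (5,2) = 32.
Column 3 must total 220; the given cells sum to 162, so (5,3) = 58.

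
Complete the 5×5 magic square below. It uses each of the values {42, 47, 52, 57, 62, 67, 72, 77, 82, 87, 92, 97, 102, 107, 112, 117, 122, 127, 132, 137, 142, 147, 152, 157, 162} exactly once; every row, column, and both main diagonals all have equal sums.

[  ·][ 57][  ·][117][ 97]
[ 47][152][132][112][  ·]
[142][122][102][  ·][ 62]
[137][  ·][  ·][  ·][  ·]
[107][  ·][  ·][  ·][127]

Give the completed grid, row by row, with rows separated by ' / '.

The 25 entries sum to 2550, so each line sums to 2550/5 = 510.
From row 2, 510 − (47 + 152 + 132 + 112) gives (2,5) = 67.
The remaining cell in row 3 is (3,4) = 510 − 428 = 82.
The remaining cell in column 1 is (1,1) = 510 − 433 = 77.
Column 5: 97 + 67 + 62 + 127 + ? = 510, so (4,5) = 157.
Using main diagonal: 77 + 152 + 102 + 127 + ? → (4,4) = 510 − 458 = 52.
Anti-diagonal: 97 + 112 + 102 + 107 + ? = 510, so (4,2) = 92.
Row 1: 77 + 57 + 117 + 97 + ? = 510, so (1,3) = 162.
The remaining cell in row 4 is (4,3) = 510 − 438 = 72.
Using column 2: 57 + 152 + 122 + 92 + ? → (5,2) = 510 − 423 = 87.
Column 3 needs 510; the known cells sum to 468, so (5,3) = 42.
The remaining cell in column 4 is (5,4) = 510 − 363 = 147.

77 57 162 117 97 / 47 152 132 112 67 / 142 122 102 82 62 / 137 92 72 52 157 / 107 87 42 147 127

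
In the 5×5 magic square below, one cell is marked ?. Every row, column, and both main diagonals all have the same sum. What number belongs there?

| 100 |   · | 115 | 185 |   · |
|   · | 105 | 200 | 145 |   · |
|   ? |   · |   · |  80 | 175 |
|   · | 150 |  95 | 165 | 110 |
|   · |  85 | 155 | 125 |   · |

120

Column 4 is complete and sums to 700; that is the magic constant.
Row 4 must total 700; the given cells sum to 520, so (4,1) = 180.
Column 3 must total 700; the given cells sum to 565, so (3,3) = 135.
From main diagonal, 700 − (100 + 105 + 135 + 165) gives (5,5) = 195.
Using row 5: 85 + 155 + 125 + 195 + ? → (5,1) = 700 − 560 = 140.
Using anti-diagonal: 145 + 135 + 150 + 140 + ? → (1,5) = 700 − 570 = 130.
Row 1: 100 + 115 + 185 + 130 + ? = 700, so (1,2) = 170.
Column 2 must total 700; the given cells sum to 510, so (3,2) = 190.
From column 5, 700 − (130 + 175 + 110 + 195) gives (2,5) = 90.
Row 2 needs 700; the known cells sum to 540, so (2,1) = 160.
Using row 3: 190 + 135 + 80 + 175 + ? → (3,1) = 700 − 580 = 120.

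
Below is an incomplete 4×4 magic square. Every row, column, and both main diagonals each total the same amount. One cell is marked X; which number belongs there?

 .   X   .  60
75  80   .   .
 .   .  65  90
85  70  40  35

25

Row 4 is complete and sums to 230; that is the magic constant.
Column 4 needs 230; the known cells sum to 185, so (2,4) = 45.
Main diagonal must total 230; the given cells sum to 180, so (1,1) = 50.
The remaining cell in row 2 is (2,3) = 230 − 200 = 30.
Column 1: 50 + 75 + 85 + ? = 230, so (3,1) = 20.
Column 3: 30 + 65 + 40 + ? = 230, so (1,3) = 95.
Anti-diagonal needs 230; the known cells sum to 175, so (3,2) = 55.
The remaining cell in row 1 is (1,2) = 230 − 205 = 25.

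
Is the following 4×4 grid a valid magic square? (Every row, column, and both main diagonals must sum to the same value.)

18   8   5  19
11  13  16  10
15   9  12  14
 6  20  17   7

Yes

Row 1: 18 + 8 + 5 + 19 = 50.
Row 2: 11 + 13 + 16 + 10 = 50.
Row 3: 15 + 9 + 12 + 14 = 50.
Row 4: 6 + 20 + 17 + 7 = 50.
Column 1: 18 + 11 + 15 + 6 = 50.
Column 2: 8 + 13 + 9 + 20 = 50.
Column 3: 5 + 16 + 12 + 17 = 50.
Column 4: 19 + 10 + 14 + 7 = 50.
Main diagonal: 18 + 13 + 12 + 7 = 50.
Anti-diagonal: 19 + 16 + 9 + 6 = 50.
All lines sum to 50.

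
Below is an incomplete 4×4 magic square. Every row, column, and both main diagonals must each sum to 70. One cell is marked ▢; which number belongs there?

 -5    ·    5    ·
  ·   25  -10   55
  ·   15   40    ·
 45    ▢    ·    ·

From row 2, 70 − (25 + (-10) + 55) gives (2,1) = 0.
The remaining cell in column 1 is (3,1) = 70 − 40 = 30.
Column 3: 5 + (-10) + 40 + ? = 70, so (4,3) = 35.
Main diagonal needs 70; the known cells sum to 60, so (4,4) = 10.
Anti-diagonal must total 70; the given cells sum to 50, so (1,4) = 20.
Row 1: -5 + 5 + 20 + ? = 70, so (1,2) = 50.
The remaining cell in row 3 is (3,4) = 70 − 85 = -15.
Using row 4: 45 + 35 + 10 + ? → (4,2) = 70 − 90 = -20.

-20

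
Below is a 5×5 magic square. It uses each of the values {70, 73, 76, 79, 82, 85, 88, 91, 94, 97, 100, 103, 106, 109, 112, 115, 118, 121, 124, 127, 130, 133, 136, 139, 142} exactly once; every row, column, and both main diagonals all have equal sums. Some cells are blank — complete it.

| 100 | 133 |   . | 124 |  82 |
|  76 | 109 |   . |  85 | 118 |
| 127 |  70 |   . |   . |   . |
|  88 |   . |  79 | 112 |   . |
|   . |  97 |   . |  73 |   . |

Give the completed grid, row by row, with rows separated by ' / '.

100 133 91 124 82 / 76 109 142 85 118 / 127 70 103 136 94 / 88 121 79 112 130 / 139 97 115 73 106

The 25 entries sum to 2650, so each line sums to 2650/5 = 530.
Using row 1: 100 + 133 + 124 + 82 + ? → (1,3) = 530 − 439 = 91.
Row 2 needs 530; the known cells sum to 388, so (2,3) = 142.
Using column 1: 100 + 76 + 127 + 88 + ? → (5,1) = 530 − 391 = 139.
From column 2, 530 − (133 + 109 + 70 + 97) gives (4,2) = 121.
Column 4 must total 530; the given cells sum to 394, so (3,4) = 136.
From anti-diagonal, 530 − (82 + 85 + 121 + 139) gives (3,3) = 103.
From row 3, 530 − (127 + 70 + 103 + 136) gives (3,5) = 94.
The remaining cell in row 4 is (4,5) = 530 − 400 = 130.
Using column 3: 91 + 142 + 103 + 79 + ? → (5,3) = 530 − 415 = 115.
From column 5, 530 − (82 + 118 + 94 + 130) gives (5,5) = 106.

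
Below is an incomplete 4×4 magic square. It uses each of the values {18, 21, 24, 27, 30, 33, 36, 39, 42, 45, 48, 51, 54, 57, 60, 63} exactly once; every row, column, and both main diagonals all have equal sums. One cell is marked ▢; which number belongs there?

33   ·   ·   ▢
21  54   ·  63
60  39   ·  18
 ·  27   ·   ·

The 16 entries sum to 648, so each line sums to 648/4 = 162.
Row 2 needs 162; the known cells sum to 138, so (2,3) = 24.
From row 3, 162 − (60 + 39 + 18) gives (3,3) = 45.
Column 1 must total 162; the given cells sum to 114, so (4,1) = 48.
From column 2, 162 − (54 + 39 + 27) gives (1,2) = 42.
From main diagonal, 162 − (33 + 54 + 45) gives (4,4) = 30.
Using anti-diagonal: 24 + 39 + 48 + ? → (1,4) = 162 − 111 = 51.

51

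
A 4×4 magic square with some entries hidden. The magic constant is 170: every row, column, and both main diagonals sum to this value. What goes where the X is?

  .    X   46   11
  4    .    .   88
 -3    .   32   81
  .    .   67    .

18

Row 3: -3 + 32 + 81 + ? = 170, so (3,2) = 60.
The remaining cell in column 3 is (2,3) = 170 − 145 = 25.
The remaining cell in column 4 is (4,4) = 170 − 180 = -10.
Anti-diagonal needs 170; the known cells sum to 96, so (4,1) = 74.
Row 2 needs 170; the known cells sum to 117, so (2,2) = 53.
From row 4, 170 − (74 + 67 + (-10)) gives (4,2) = 39.
Column 1 must total 170; the given cells sum to 75, so (1,1) = 95.
The remaining cell in column 2 is (1,2) = 170 − 152 = 18.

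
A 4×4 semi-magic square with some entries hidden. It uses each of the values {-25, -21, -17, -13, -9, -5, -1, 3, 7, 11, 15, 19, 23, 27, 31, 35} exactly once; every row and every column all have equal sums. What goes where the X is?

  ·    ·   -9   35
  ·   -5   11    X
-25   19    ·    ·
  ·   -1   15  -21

-17

The 16 entries sum to 80, so each line sums to 80/4 = 20.
Using row 4: -1 + 15 + (-21) + ? → (4,1) = 20 − (-7) = 27.
Column 2 needs 20; the known cells sum to 13, so (1,2) = 7.
From column 3, 20 − (-9 + 11 + 15) gives (3,3) = 3.
Row 1 must total 20; the given cells sum to 33, so (1,1) = -13.
Row 3 needs 20; the known cells sum to -3, so (3,4) = 23.
Column 1 must total 20; the given cells sum to -11, so (2,1) = 31.
From column 4, 20 − (35 + 23 + (-21)) gives (2,4) = -17.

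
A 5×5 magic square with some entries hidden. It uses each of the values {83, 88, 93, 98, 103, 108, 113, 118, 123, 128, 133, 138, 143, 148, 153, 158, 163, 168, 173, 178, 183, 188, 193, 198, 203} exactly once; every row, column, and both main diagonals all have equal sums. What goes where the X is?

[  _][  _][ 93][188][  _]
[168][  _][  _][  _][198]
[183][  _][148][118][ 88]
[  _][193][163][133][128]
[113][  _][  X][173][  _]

203

The 25 entries sum to 3575, so each line sums to 3575/5 = 715.
Row 3 must total 715; the given cells sum to 537, so (3,2) = 178.
Using row 4: 193 + 163 + 133 + 128 + ? → (4,1) = 715 − 617 = 98.
Column 1 must total 715; the given cells sum to 562, so (1,1) = 153.
Column 4: 188 + 118 + 133 + 173 + ? = 715, so (2,4) = 103.
Anti-diagonal: 103 + 148 + 193 + 113 + ? = 715, so (1,5) = 158.
The remaining cell in row 1 is (1,2) = 715 − 592 = 123.
Column 5: 158 + 198 + 88 + 128 + ? = 715, so (5,5) = 143.
Main diagonal needs 715; the known cells sum to 577, so (2,2) = 138.
Row 2: 168 + 138 + 103 + 198 + ? = 715, so (2,3) = 108.
From column 2, 715 − (123 + 138 + 178 + 193) gives (5,2) = 83.
The remaining cell in column 3 is (5,3) = 715 − 512 = 203.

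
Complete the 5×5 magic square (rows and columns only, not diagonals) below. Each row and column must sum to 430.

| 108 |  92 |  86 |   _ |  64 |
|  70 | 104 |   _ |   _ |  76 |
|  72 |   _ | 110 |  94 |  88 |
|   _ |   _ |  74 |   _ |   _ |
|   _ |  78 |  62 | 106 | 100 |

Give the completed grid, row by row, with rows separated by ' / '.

108 92 86 80 64 / 70 104 98 82 76 / 72 66 110 94 88 / 96 90 74 68 102 / 84 78 62 106 100

From row 1, 430 − (108 + 92 + 86 + 64) gives (1,4) = 80.
Using row 3: 72 + 110 + 94 + 88 + ? → (3,2) = 430 − 364 = 66.
Using row 5: 78 + 62 + 106 + 100 + ? → (5,1) = 430 − 346 = 84.
Column 1: 108 + 70 + 72 + 84 + ? = 430, so (4,1) = 96.
Column 2: 92 + 104 + 66 + 78 + ? = 430, so (4,2) = 90.
The remaining cell in column 3 is (2,3) = 430 − 332 = 98.
From column 5, 430 − (64 + 76 + 88 + 100) gives (4,5) = 102.
Using row 2: 70 + 104 + 98 + 76 + ? → (2,4) = 430 − 348 = 82.
Row 4: 96 + 90 + 74 + 102 + ? = 430, so (4,4) = 68.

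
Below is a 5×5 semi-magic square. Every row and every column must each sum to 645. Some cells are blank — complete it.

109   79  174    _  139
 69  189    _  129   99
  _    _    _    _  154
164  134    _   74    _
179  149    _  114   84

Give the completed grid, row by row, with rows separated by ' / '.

109 79 174 144 139 / 69 189 159 129 99 / 124 94 89 184 154 / 164 134 104 74 169 / 179 149 119 114 84

From row 1, 645 − (109 + 79 + 174 + 139) gives (1,4) = 144.
The remaining cell in row 2 is (2,3) = 645 − 486 = 159.
Row 5 must total 645; the given cells sum to 526, so (5,3) = 119.
Column 1 must total 645; the given cells sum to 521, so (3,1) = 124.
Column 2: 79 + 189 + 134 + 149 + ? = 645, so (3,2) = 94.
Column 4 needs 645; the known cells sum to 461, so (3,4) = 184.
Column 5 must total 645; the given cells sum to 476, so (4,5) = 169.
Row 3 must total 645; the given cells sum to 556, so (3,3) = 89.
The remaining cell in row 4 is (4,3) = 645 − 541 = 104.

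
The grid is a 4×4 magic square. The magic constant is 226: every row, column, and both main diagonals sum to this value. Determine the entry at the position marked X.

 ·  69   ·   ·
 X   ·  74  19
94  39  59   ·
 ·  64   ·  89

79

The remaining cell in row 3 is (3,4) = 226 − 192 = 34.
Column 2 needs 226; the known cells sum to 172, so (2,2) = 54.
Column 4: 19 + 34 + 89 + ? = 226, so (1,4) = 84.
Using main diagonal: 54 + 59 + 89 + ? → (1,1) = 226 − 202 = 24.
The remaining cell in anti-diagonal is (4,1) = 226 − 197 = 29.
The remaining cell in row 1 is (1,3) = 226 − 177 = 49.
From row 2, 226 − (54 + 74 + 19) gives (2,1) = 79.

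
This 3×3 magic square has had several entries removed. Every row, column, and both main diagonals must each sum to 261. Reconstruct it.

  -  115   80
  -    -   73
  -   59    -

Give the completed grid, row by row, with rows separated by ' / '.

66 115 80 / 101 87 73 / 94 59 108

From row 1, 261 − (115 + 80) gives (1,1) = 66.
Using column 2: 115 + 59 + ? → (2,2) = 261 − 174 = 87.
Column 3 must total 261; the given cells sum to 153, so (3,3) = 108.
From anti-diagonal, 261 − (80 + 87) gives (3,1) = 94.
Row 2 must total 261; the given cells sum to 160, so (2,1) = 101.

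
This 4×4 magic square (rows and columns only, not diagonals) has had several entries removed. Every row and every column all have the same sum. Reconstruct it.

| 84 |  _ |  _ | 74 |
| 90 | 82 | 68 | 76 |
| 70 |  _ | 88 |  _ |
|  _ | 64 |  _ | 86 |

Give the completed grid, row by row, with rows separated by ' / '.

84 92 66 74 / 90 82 68 76 / 70 78 88 80 / 72 64 94 86

Row 2 is already complete: 90 + 82 + 68 + 76 = 316, so that is the magic constant.
The remaining cell in column 1 is (4,1) = 316 − 244 = 72.
Column 4: 74 + 76 + 86 + ? = 316, so (3,4) = 80.
From row 3, 316 − (70 + 88 + 80) gives (3,2) = 78.
Using row 4: 72 + 64 + 86 + ? → (4,3) = 316 − 222 = 94.
The remaining cell in column 2 is (1,2) = 316 − 224 = 92.
From column 3, 316 − (68 + 88 + 94) gives (1,3) = 66.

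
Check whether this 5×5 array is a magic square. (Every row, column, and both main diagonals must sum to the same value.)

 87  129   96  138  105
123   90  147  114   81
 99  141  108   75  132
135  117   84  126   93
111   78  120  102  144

Yes

Row 1: 87 + 129 + 96 + 138 + 105 = 555.
Row 2: 123 + 90 + 147 + 114 + 81 = 555.
Row 3: 99 + 141 + 108 + 75 + 132 = 555.
Row 4: 135 + 117 + 84 + 126 + 93 = 555.
Row 5: 111 + 78 + 120 + 102 + 144 = 555.
Column 1: 87 + 123 + 99 + 135 + 111 = 555.
Column 2: 129 + 90 + 141 + 117 + 78 = 555.
Column 3: 96 + 147 + 108 + 84 + 120 = 555.
Column 4: 138 + 114 + 75 + 126 + 102 = 555.
Column 5: 105 + 81 + 132 + 93 + 144 = 555.
Main diagonal: 87 + 90 + 108 + 126 + 144 = 555.
Anti-diagonal: 105 + 114 + 108 + 117 + 111 = 555.
All lines sum to 555.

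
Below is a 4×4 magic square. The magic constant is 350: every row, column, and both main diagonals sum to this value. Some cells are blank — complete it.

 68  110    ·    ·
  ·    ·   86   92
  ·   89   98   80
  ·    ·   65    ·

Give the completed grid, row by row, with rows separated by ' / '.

68 110 101 71 / 95 77 86 92 / 83 89 98 80 / 104 74 65 107

The remaining cell in row 3 is (3,1) = 350 − 267 = 83.
From column 3, 350 − (86 + 98 + 65) gives (1,3) = 101.
Using row 1: 68 + 110 + 101 + ? → (1,4) = 350 − 279 = 71.
Column 4: 71 + 92 + 80 + ? = 350, so (4,4) = 107.
From main diagonal, 350 − (68 + 98 + 107) gives (2,2) = 77.
The remaining cell in anti-diagonal is (4,1) = 350 − 246 = 104.
Row 2: 77 + 86 + 92 + ? = 350, so (2,1) = 95.
The remaining cell in row 4 is (4,2) = 350 − 276 = 74.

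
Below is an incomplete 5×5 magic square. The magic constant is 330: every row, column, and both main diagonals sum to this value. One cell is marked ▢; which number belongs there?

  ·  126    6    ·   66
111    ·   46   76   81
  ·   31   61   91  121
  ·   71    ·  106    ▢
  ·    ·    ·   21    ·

Row 2 must total 330; the given cells sum to 314, so (2,2) = 16.
From row 3, 330 − (31 + 61 + 91 + 121) gives (3,1) = 26.
From column 2, 330 − (126 + 16 + 31 + 71) gives (5,2) = 86.
Column 4: 76 + 91 + 106 + 21 + ? = 330, so (1,4) = 36.
Anti-diagonal: 66 + 76 + 61 + 71 + ? = 330, so (5,1) = 56.
Row 1 must total 330; the given cells sum to 234, so (1,1) = 96.
Column 1 must total 330; the given cells sum to 289, so (4,1) = 41.
The remaining cell in main diagonal is (5,5) = 330 − 279 = 51.
Row 5: 56 + 86 + 21 + 51 + ? = 330, so (5,3) = 116.
Column 3 must total 330; the given cells sum to 229, so (4,3) = 101.
Using column 5: 66 + 81 + 121 + 51 + ? → (4,5) = 330 − 319 = 11.

11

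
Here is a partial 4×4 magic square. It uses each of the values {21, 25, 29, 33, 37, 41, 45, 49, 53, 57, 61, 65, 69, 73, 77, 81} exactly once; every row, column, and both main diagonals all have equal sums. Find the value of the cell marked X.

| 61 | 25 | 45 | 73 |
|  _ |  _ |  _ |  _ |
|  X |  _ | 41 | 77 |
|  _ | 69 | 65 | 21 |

The 16 entries sum to 816, so each line sums to 816/4 = 204.
From row 4, 204 − (69 + 65 + 21) gives (4,1) = 49.
Column 3 must total 204; the given cells sum to 151, so (2,3) = 53.
Column 4 needs 204; the known cells sum to 171, so (2,4) = 33.
Main diagonal must total 204; the given cells sum to 123, so (2,2) = 81.
Anti-diagonal: 73 + 53 + 49 + ? = 204, so (3,2) = 29.
The remaining cell in row 2 is (2,1) = 204 − 167 = 37.
Row 3 needs 204; the known cells sum to 147, so (3,1) = 57.

57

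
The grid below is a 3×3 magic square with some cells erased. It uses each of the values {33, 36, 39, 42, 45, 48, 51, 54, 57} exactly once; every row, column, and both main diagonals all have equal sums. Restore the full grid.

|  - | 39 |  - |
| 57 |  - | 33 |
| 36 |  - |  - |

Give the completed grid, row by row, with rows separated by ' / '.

42 39 54 / 57 45 33 / 36 51 48

The 9 entries sum to 405, so each line sums to 405/3 = 135.
The remaining cell in row 2 is (2,2) = 135 − 90 = 45.
The remaining cell in column 1 is (1,1) = 135 − 93 = 42.
Column 2: 39 + 45 + ? = 135, so (3,2) = 51.
Main diagonal needs 135; the known cells sum to 87, so (3,3) = 48.
Anti-diagonal needs 135; the known cells sum to 81, so (1,3) = 54.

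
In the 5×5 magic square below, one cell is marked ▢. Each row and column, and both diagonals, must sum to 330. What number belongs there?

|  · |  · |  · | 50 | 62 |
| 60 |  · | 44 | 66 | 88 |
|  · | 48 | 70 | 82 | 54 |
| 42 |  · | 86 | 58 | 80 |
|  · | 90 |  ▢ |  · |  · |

52

Row 2 needs 330; the known cells sum to 258, so (2,2) = 72.
Row 3: 48 + 70 + 82 + 54 + ? = 330, so (3,1) = 76.
Using row 4: 42 + 86 + 58 + 80 + ? → (4,2) = 330 − 266 = 64.
Column 2 must total 330; the given cells sum to 274, so (1,2) = 56.
Using column 4: 50 + 66 + 82 + 58 + ? → (5,4) = 330 − 256 = 74.
Column 5 needs 330; the known cells sum to 284, so (5,5) = 46.
The remaining cell in main diagonal is (1,1) = 330 − 246 = 84.
Anti-diagonal: 62 + 66 + 70 + 64 + ? = 330, so (5,1) = 68.
The remaining cell in row 1 is (1,3) = 330 − 252 = 78.
Row 5 must total 330; the given cells sum to 278, so (5,3) = 52.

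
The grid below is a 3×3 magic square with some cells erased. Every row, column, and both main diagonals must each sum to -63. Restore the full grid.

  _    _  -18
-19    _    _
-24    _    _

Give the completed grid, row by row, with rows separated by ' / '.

-20 -25 -18 / -19 -21 -23 / -24 -17 -22

Column 1 needs -63; the known cells sum to -43, so (1,1) = -20.
Anti-diagonal: -18 + (-24) + ? = -63, so (2,2) = -21.
Row 1 needs -63; the known cells sum to -38, so (1,2) = -25.
Using row 2: -19 + (-21) + ? → (2,3) = -63 − (-40) = -23.
Column 2 must total -63; the given cells sum to -46, so (3,2) = -17.
From column 3, -63 − (-18 + (-23)) gives (3,3) = -22.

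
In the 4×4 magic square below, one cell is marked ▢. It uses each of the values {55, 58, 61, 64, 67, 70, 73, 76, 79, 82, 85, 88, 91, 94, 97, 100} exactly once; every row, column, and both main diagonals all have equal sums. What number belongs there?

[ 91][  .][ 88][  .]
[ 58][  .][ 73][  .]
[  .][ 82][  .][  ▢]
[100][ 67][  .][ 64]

97

The 16 entries sum to 1240, so each line sums to 1240/4 = 310.
Using row 4: 100 + 67 + 64 + ? → (4,3) = 310 − 231 = 79.
Column 1 must total 310; the given cells sum to 249, so (3,1) = 61.
Column 3 needs 310; the known cells sum to 240, so (3,3) = 70.
Using main diagonal: 91 + 70 + 64 + ? → (2,2) = 310 − 225 = 85.
Anti-diagonal: 73 + 82 + 100 + ? = 310, so (1,4) = 55.
Row 1 needs 310; the known cells sum to 234, so (1,2) = 76.
Row 2: 58 + 85 + 73 + ? = 310, so (2,4) = 94.
Row 3 needs 310; the known cells sum to 213, so (3,4) = 97.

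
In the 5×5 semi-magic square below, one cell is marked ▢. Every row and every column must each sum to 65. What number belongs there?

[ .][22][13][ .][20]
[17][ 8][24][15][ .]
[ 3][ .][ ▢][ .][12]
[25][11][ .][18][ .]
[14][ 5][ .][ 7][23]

10

Row 2 must total 65; the given cells sum to 64, so (2,5) = 1.
Row 5 must total 65; the given cells sum to 49, so (5,3) = 16.
Column 1: 17 + 3 + 25 + 14 + ? = 65, so (1,1) = 6.
From column 2, 65 − (22 + 8 + 11 + 5) gives (3,2) = 19.
The remaining cell in column 5 is (4,5) = 65 − 56 = 9.
Using row 1: 6 + 22 + 13 + 20 + ? → (1,4) = 65 − 61 = 4.
Row 4 must total 65; the given cells sum to 63, so (4,3) = 2.
Column 3: 13 + 24 + 2 + 16 + ? = 65, so (3,3) = 10.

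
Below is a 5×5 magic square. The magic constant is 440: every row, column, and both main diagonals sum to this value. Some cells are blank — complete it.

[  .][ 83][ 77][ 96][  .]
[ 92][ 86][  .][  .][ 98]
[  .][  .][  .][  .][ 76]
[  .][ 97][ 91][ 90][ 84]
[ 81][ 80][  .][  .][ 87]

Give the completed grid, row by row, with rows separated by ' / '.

89 83 77 96 95 / 92 86 85 79 98 / 100 94 88 82 76 / 78 97 91 90 84 / 81 80 99 93 87

Row 4 must total 440; the given cells sum to 362, so (4,1) = 78.
From column 2, 440 − (83 + 86 + 97 + 80) gives (3,2) = 94.
From column 5, 440 − (98 + 76 + 84 + 87) gives (1,5) = 95.
From row 1, 440 − (83 + 77 + 96 + 95) gives (1,1) = 89.
Column 1 must total 440; the given cells sum to 340, so (3,1) = 100.
Main diagonal must total 440; the given cells sum to 352, so (3,3) = 88.
Anti-diagonal must total 440; the given cells sum to 361, so (2,4) = 79.
Row 2 needs 440; the known cells sum to 355, so (2,3) = 85.
The remaining cell in row 3 is (3,4) = 440 − 358 = 82.
Column 3 must total 440; the given cells sum to 341, so (5,3) = 99.
The remaining cell in column 4 is (5,4) = 440 − 347 = 93.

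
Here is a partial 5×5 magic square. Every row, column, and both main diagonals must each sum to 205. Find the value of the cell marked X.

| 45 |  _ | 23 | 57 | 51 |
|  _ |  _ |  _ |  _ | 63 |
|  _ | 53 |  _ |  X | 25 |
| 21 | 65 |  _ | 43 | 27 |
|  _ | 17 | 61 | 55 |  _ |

31

From row 1, 205 − (45 + 23 + 57 + 51) gives (1,2) = 29.
Row 4 needs 205; the known cells sum to 156, so (4,3) = 49.
Column 2 needs 205; the known cells sum to 164, so (2,2) = 41.
From column 5, 205 − (51 + 63 + 25 + 27) gives (5,5) = 39.
From main diagonal, 205 − (45 + 41 + 43 + 39) gives (3,3) = 37.
Using row 5: 17 + 61 + 55 + 39 + ? → (5,1) = 205 − 172 = 33.
Column 3 needs 205; the known cells sum to 170, so (2,3) = 35.
Using anti-diagonal: 51 + 37 + 65 + 33 + ? → (2,4) = 205 − 186 = 19.
Row 2: 41 + 35 + 19 + 63 + ? = 205, so (2,1) = 47.
Column 1 must total 205; the given cells sum to 146, so (3,1) = 59.
Using column 4: 57 + 19 + 43 + 55 + ? → (3,4) = 205 − 174 = 31.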